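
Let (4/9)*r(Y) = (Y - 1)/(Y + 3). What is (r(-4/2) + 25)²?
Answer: 5329/16 ≈ 333.06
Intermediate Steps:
r(Y) = 9*(-1 + Y)/(4*(3 + Y)) (r(Y) = 9*((Y - 1)/(Y + 3))/4 = 9*((-1 + Y)/(3 + Y))/4 = 9*(-1 + Y)/(4*(3 + Y)))
(r(-4/2) + 25)² = (9*(-1 - 4/2)/(4*(3 - 4/2)) + 25)² = (9*(-1 - 4*½)/(4*(3 - 4*½)) + 25)² = (9*(-1 - 2)/(4*(3 - 2)) + 25)² = ((9/4)*(-3)/1 + 25)² = ((9/4)*1*(-3) + 25)² = (-27/4 + 25)² = (73/4)² = 5329/16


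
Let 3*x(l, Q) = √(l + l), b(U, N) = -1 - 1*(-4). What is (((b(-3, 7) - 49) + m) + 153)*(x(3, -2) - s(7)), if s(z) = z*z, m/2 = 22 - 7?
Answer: -6713 + 137*√6/3 ≈ -6601.1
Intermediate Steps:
b(U, N) = 3 (b(U, N) = -1 + 4 = 3)
x(l, Q) = √2*√l/3 (x(l, Q) = √(l + l)/3 = √(2*l)/3 = (√2*√l)/3 = √2*√l/3)
m = 30 (m = 2*(22 - 7) = 2*15 = 30)
s(z) = z²
(((b(-3, 7) - 49) + m) + 153)*(x(3, -2) - s(7)) = (((3 - 49) + 30) + 153)*(√2*√3/3 - 1*7²) = ((-46 + 30) + 153)*(√6/3 - 1*49) = (-16 + 153)*(√6/3 - 49) = 137*(-49 + √6/3) = -6713 + 137*√6/3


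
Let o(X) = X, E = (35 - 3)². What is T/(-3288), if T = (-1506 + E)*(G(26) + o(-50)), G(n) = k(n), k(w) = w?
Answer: -482/137 ≈ -3.5182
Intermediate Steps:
E = 1024 (E = 32² = 1024)
G(n) = n
T = 11568 (T = (-1506 + 1024)*(26 - 50) = -482*(-24) = 11568)
T/(-3288) = 11568/(-3288) = 11568*(-1/3288) = -482/137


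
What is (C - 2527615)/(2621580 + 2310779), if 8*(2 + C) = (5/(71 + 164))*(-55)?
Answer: -950384047/1854566984 ≈ -0.51246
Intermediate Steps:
C = -807/376 (C = -2 + ((5/(71 + 164))*(-55))/8 = -2 + ((5/235)*(-55))/8 = -2 + (((1/235)*5)*(-55))/8 = -2 + ((1/47)*(-55))/8 = -2 + (⅛)*(-55/47) = -2 - 55/376 = -807/376 ≈ -2.1463)
(C - 2527615)/(2621580 + 2310779) = (-807/376 - 2527615)/(2621580 + 2310779) = -950384047/376/4932359 = -950384047/376*1/4932359 = -950384047/1854566984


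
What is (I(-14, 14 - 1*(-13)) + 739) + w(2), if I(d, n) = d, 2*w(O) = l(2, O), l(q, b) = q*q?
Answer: 727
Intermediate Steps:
l(q, b) = q**2
w(O) = 2 (w(O) = (1/2)*2**2 = (1/2)*4 = 2)
(I(-14, 14 - 1*(-13)) + 739) + w(2) = (-14 + 739) + 2 = 725 + 2 = 727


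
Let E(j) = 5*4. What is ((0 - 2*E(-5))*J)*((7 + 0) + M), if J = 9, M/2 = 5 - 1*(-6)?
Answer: -10440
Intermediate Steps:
M = 22 (M = 2*(5 - 1*(-6)) = 2*(5 + 6) = 2*11 = 22)
E(j) = 20
((0 - 2*E(-5))*J)*((7 + 0) + M) = ((0 - 2*20)*9)*((7 + 0) + 22) = ((0 - 40)*9)*(7 + 22) = -40*9*29 = -360*29 = -10440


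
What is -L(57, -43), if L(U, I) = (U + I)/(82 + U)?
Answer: -14/139 ≈ -0.10072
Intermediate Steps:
L(U, I) = (I + U)/(82 + U)
-L(57, -43) = -(-43 + 57)/(82 + 57) = -14/139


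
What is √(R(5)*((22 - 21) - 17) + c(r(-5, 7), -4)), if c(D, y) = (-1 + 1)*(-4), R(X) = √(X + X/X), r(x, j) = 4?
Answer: 4*I*6^(¼) ≈ 6.2603*I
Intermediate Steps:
R(X) = √(1 + X) (R(X) = √(X + 1) = √(1 + X))
c(D, y) = 0 (c(D, y) = 0*(-4) = 0)
√(R(5)*((22 - 21) - 17) + c(r(-5, 7), -4)) = √(√(1 + 5)*((22 - 21) - 17) + 0) = √(√6*(1 - 17) + 0) = √(√6*(-16) + 0) = √(-16*√6 + 0) = √(-16*√6) = 4*I*6^(¼)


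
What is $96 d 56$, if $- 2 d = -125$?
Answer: $336000$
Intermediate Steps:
$d = \frac{125}{2}$ ($d = \left(- \frac{1}{2}\right) \left(-125\right) = \frac{125}{2} \approx 62.5$)
$96 d 56 = 96 \cdot \frac{125}{2} \cdot 56 = 6000 \cdot 56 = 336000$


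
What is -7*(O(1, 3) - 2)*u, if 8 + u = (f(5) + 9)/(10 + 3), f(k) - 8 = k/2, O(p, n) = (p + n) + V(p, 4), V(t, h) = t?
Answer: 273/2 ≈ 136.50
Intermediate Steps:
O(p, n) = n + 2*p (O(p, n) = (p + n) + p = (n + p) + p = n + 2*p)
f(k) = 8 + k/2
u = -13/2 (u = -8 + ((8 + (1/2)*5) + 9)/(10 + 3) = -8 + ((8 + 5/2) + 9)/13 = -8 + (21/2 + 9)*(1/13) = -8 + (39/2)*(1/13) = -8 + 3/2 = -13/2 ≈ -6.5000)
-7*(O(1, 3) - 2)*u = -7*((3 + 2*1) - 2)*(-13)/2 = -7*((3 + 2) - 2)*(-13)/2 = -7*(5 - 2)*(-13)/2 = -7*3*(-13)/2 = -21*(-13)/2 = -1*(-273/2) = 273/2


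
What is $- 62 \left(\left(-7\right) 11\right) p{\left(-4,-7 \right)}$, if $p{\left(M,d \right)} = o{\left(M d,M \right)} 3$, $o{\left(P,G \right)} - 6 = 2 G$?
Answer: $-28644$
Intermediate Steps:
$o{\left(P,G \right)} = 6 + 2 G$
$p{\left(M,d \right)} = 18 + 6 M$ ($p{\left(M,d \right)} = \left(6 + 2 M\right) 3 = 18 + 6 M$)
$- 62 \left(\left(-7\right) 11\right) p{\left(-4,-7 \right)} = - 62 \left(\left(-7\right) 11\right) \left(18 + 6 \left(-4\right)\right) = - 62 \left(-77\right) \left(18 - 24\right) = - \left(-4774\right) \left(-6\right) = \left(-1\right) 28644 = -28644$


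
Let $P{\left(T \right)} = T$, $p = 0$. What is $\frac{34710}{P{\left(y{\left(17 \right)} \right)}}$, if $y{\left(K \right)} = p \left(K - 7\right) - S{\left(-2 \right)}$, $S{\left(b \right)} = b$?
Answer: $17355$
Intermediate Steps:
$y{\left(K \right)} = 2$ ($y{\left(K \right)} = 0 \left(K - 7\right) - -2 = 0 \left(-7 + K\right) + 2 = 0 + 2 = 2$)
$\frac{34710}{P{\left(y{\left(17 \right)} \right)}} = \frac{34710}{2} = 34710 \cdot \frac{1}{2} = 17355$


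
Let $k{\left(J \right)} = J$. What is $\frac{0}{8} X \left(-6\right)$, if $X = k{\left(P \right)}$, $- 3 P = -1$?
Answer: $0$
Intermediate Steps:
$P = \frac{1}{3}$ ($P = \left(- \frac{1}{3}\right) \left(-1\right) = \frac{1}{3} \approx 0.33333$)
$X = \frac{1}{3} \approx 0.33333$
$\frac{0}{8} X \left(-6\right) = \frac{0}{8} \cdot \frac{1}{3} \left(-6\right) = 0 \cdot \frac{1}{8} \cdot \frac{1}{3} \left(-6\right) = 0 \cdot \frac{1}{3} \left(-6\right) = 0 \left(-6\right) = 0$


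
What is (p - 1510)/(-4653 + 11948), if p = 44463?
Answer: 42953/7295 ≈ 5.8880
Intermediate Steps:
(p - 1510)/(-4653 + 11948) = (44463 - 1510)/(-4653 + 11948) = 42953/7295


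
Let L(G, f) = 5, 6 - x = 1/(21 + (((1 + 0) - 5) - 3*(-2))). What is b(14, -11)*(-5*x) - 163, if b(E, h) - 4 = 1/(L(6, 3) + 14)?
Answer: -123976/437 ≈ -283.70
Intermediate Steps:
x = 137/23 (x = 6 - 1/(21 + (((1 + 0) - 5) - 3*(-2))) = 6 - 1/(21 + ((1 - 5) + 6)) = 6 - 1/(21 + (-4 + 6)) = 6 - 1/(21 + 2) = 6 - 1/23 = 137/23 ≈ 5.9565)
b(E, h) = 77/19 (b(E, h) = 4 + 1/(5 + 14) = 4 + 1/19 = 77/19)
b(14, -11)*(-5*x) - 163 = 77*(-5*137/23)/19 - 163 = (77/19)*(-685/23) - 163 = -52745/437 - 163 = -123976/437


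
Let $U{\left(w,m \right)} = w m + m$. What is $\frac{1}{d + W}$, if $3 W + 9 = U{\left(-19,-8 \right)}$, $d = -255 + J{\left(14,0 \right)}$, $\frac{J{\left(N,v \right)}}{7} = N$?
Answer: $- \frac{1}{112} \approx -0.0089286$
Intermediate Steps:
$J{\left(N,v \right)} = 7 N$
$d = -157$ ($d = -255 + 7 \cdot 14 = -255 + 98 = -157$)
$U{\left(w,m \right)} = m + m w$ ($U{\left(w,m \right)} = m w + m = m + m w$)
$W = 45$ ($W = -3 + \frac{\left(-8\right) \left(1 - 19\right)}{3} = -3 + \frac{\left(-8\right) \left(-18\right)}{3} = -3 + \frac{1}{3} \cdot 144 = -3 + 48 = 45$)
$\frac{1}{d + W} = \frac{1}{-157 + 45} = \frac{1}{-112} = - \frac{1}{112}$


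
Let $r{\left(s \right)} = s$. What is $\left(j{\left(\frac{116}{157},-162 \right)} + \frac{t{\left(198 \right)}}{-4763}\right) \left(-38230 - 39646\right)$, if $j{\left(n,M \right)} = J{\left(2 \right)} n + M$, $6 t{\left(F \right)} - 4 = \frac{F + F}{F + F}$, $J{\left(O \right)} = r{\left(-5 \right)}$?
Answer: $\frac{28947633612626}{2243373} \approx 1.2904 \cdot 10^{7}$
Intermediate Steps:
$J{\left(O \right)} = -5$
$t{\left(F \right)} = \frac{5}{6}$ ($t{\left(F \right)} = \frac{2}{3} + \frac{\left(F + F\right) \frac{1}{F + F}}{6} = \frac{2}{3} + \frac{2 F \frac{1}{2 F}}{6} = \frac{2}{3} + \frac{1}{6} \cdot 1 = \frac{2}{3} + \frac{1}{6} = \frac{5}{6}$)
$j{\left(n,M \right)} = M - 5 n$ ($j{\left(n,M \right)} = - 5 n + M = M - 5 n$)
$\left(j{\left(\frac{116}{157},-162 \right)} + \frac{t{\left(198 \right)}}{-4763}\right) \left(-38230 - 39646\right) = \left(\left(-162 - 5 \cdot \frac{116}{157}\right) + \frac{5}{6 \left(-4763\right)}\right) \left(-38230 - 39646\right) = \left(\left(-162 - 5 \cdot 116 \cdot \frac{1}{157}\right) + \frac{5}{6} \left(- \frac{1}{4763}\right)\right) \left(-77876\right) = \left(\left(-162 - \frac{580}{157}\right) - \frac{5}{28578}\right) \left(-77876\right) = \left(- \frac{26014}{157} - \frac{5}{28578}\right) \left(-77876\right) = \left(- \frac{743428877}{4486746}\right) \left(-77876\right) = \frac{28947633612626}{2243373}$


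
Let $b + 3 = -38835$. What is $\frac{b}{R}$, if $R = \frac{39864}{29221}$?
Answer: $- \frac{189147533}{6644} \approx -28469.0$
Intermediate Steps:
$b = -38838$ ($b = -3 - 38835 = -38838$)
$R = \frac{39864}{29221}$ ($R = 39864 \cdot \frac{1}{29221} = \frac{39864}{29221} \approx 1.3642$)
$\frac{b}{R} = - \frac{38838}{\frac{39864}{29221}} = \left(-38838\right) \frac{29221}{39864} = - \frac{189147533}{6644}$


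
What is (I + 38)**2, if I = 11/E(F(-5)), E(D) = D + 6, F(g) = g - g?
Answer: 57121/36 ≈ 1586.7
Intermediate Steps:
F(g) = 0
E(D) = 6 + D
I = 11/6 (I = 11/(6 + 0) = 11/6 ≈ 1.8333)
(I + 38)**2 = (11/6 + 38)**2 = (239/6)**2 = 57121/36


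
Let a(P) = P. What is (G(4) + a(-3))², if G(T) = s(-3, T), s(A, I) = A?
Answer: 36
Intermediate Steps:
G(T) = -3
(G(4) + a(-3))² = (-3 - 3)² = (-6)² = 36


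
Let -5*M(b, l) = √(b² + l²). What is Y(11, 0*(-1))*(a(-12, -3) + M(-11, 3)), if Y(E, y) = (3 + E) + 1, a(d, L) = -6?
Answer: -90 - 3*√130 ≈ -124.21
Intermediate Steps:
Y(E, y) = 4 + E
M(b, l) = -√(b² + l²)/5
Y(11, 0*(-1))*(a(-12, -3) + M(-11, 3)) = (4 + 11)*(-6 - √((-11)² + 3²)/5) = 15*(-6 - √(121 + 9)/5) = 15*(-6 - √130/5) = -90 - 3*√130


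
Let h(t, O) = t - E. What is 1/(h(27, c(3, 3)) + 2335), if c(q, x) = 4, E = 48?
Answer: 1/2314 ≈ 0.00043215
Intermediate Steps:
h(t, O) = -48 + t (h(t, O) = t - 1*48 = t - 48 = -48 + t)
1/(h(27, c(3, 3)) + 2335) = 1/((-48 + 27) + 2335) = 1/(-21 + 2335) = 1/2314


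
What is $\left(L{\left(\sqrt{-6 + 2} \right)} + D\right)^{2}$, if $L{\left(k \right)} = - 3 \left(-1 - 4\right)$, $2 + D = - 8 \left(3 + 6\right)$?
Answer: $3481$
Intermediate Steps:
$D = -74$ ($D = -2 - 8 \left(3 + 6\right) = -2 - 72 = -74$)
$L{\left(k \right)} = 15$ ($L{\left(k \right)} = \left(-3\right) \left(-5\right) = 15$)
$\left(L{\left(\sqrt{-6 + 2} \right)} + D\right)^{2} = \left(15 - 74\right)^{2} = \left(-59\right)^{2} = 3481$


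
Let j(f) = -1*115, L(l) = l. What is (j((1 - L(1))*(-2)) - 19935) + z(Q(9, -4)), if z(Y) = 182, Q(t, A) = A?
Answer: -19868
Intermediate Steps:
j(f) = -115
(j((1 - L(1))*(-2)) - 19935) + z(Q(9, -4)) = (-115 - 19935) + 182 = -20050 + 182 = -19868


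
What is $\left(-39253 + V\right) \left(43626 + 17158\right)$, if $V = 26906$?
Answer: $-750500048$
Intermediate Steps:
$\left(-39253 + V\right) \left(43626 + 17158\right) = \left(-39253 + 26906\right) \left(43626 + 17158\right) = \left(-12347\right) 60784 = -750500048$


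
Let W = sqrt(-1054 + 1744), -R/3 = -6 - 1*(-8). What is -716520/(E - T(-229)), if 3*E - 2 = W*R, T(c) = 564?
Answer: 181637820/141563 - 644868*sqrt(690)/141563 ≈ 1163.4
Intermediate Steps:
R = -6 (R = -3*(-6 - 1*(-8)) = -3*(-6 + 8) = -3*2 = -6)
W = sqrt(690) ≈ 26.268
E = 2/3 - 2*sqrt(690) (E = 2/3 + (sqrt(690)*(-6))/3 = 2/3 + (-6*sqrt(690))/3 = 2/3 - 2*sqrt(690) ≈ -51.869)
-716520/(E - T(-229)) = -716520/((2/3 - 2*sqrt(690)) - 1*564) = -716520/((2/3 - 2*sqrt(690)) - 564) = -716520/(-1690/3 - 2*sqrt(690))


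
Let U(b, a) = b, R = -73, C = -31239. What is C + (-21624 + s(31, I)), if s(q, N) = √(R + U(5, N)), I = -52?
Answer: -52863 + 2*I*√17 ≈ -52863.0 + 8.2462*I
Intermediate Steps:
s(q, N) = 2*I*√17 (s(q, N) = √(-73 + 5) = √(-68) = 2*I*√17)
C + (-21624 + s(31, I)) = -31239 + (-21624 + 2*I*√17) = -52863 + 2*I*√17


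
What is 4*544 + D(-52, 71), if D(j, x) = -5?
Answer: 2171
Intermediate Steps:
4*544 + D(-52, 71) = 4*544 - 5 = 2176 - 5 = 2171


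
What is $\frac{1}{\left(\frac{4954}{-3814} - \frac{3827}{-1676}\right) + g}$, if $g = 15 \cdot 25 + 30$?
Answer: $\frac{3196132}{1297580097} \approx 0.0024631$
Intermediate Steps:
$g = 405$ ($g = 375 + 30 = 405$)
$\frac{1}{\left(\frac{4954}{-3814} - \frac{3827}{-1676}\right) + g} = \frac{1}{\left(\frac{4954}{-3814} - \frac{3827}{-1676}\right) + 405} = \frac{1}{\left(4954 \left(- \frac{1}{3814}\right) - - \frac{3827}{1676}\right) + 405} = \frac{1}{\left(- \frac{2477}{1907} + \frac{3827}{1676}\right) + 405} = \frac{1}{\frac{3146637}{3196132} + 405} = \frac{1}{\frac{1297580097}{3196132}} = \frac{3196132}{1297580097}$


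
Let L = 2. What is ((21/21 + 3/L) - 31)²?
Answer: 3249/4 ≈ 812.25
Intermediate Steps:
((21/21 + 3/L) - 31)² = ((21/21 + 3/2) - 31)² = ((21*(1/21) + 3*(½)) - 31)² = ((1 + 3/2) - 31)² = (5/2 - 31)² = (-57/2)² = 3249/4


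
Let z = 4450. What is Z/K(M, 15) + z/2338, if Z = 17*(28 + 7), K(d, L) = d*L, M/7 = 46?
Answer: 326923/161322 ≈ 2.0265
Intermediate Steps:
M = 322 (M = 7*46 = 322)
K(d, L) = L*d
Z = 595 (Z = 17*35 = 595)
Z/K(M, 15) + z/2338 = 595/((15*322)) + 4450/2338 = 595/4830 + 4450*(1/2338) = 595*(1/4830) + 2225/1169 = 17/138 + 2225/1169 = 326923/161322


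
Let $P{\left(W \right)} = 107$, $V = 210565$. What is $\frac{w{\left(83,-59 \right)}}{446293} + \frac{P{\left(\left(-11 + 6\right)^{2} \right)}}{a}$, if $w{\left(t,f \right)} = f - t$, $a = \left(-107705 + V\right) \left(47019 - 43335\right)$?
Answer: $- \frac{53761192729}{169116591358320} \approx -0.00031789$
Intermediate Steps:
$a = 378936240$ ($a = \left(-107705 + 210565\right) \left(47019 - 43335\right) = 102860 \cdot 3684 = 378936240$)
$\frac{w{\left(83,-59 \right)}}{446293} + \frac{P{\left(\left(-11 + 6\right)^{2} \right)}}{a} = \frac{-59 - 83}{446293} + \frac{107}{378936240} = \left(-59 - 83\right) \frac{1}{446293} + 107 \cdot \frac{1}{378936240} = \left(-142\right) \frac{1}{446293} + \frac{107}{378936240} = - \frac{142}{446293} + \frac{107}{378936240} = - \frac{53761192729}{169116591358320}$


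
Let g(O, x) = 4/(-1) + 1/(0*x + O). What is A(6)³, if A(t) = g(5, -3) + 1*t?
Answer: 1331/125 ≈ 10.648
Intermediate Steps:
g(O, x) = -4 + 1/O (g(O, x) = 4*(-1) + 1/(0 + O) = -4 + 1/O)
A(t) = -19/5 + t (A(t) = (-4 + 1/5) + 1*t = (-4 + ⅕) + t = -19/5 + t)
A(6)³ = (-19/5 + 6)³ = (11/5)³ = 1331/125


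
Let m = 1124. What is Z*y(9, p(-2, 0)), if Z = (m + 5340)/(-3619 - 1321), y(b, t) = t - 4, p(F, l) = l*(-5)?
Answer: 6464/1235 ≈ 5.2340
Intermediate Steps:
p(F, l) = -5*l
y(b, t) = -4 + t
Z = -1616/1235 (Z = (1124 + 5340)/(-3619 - 1321) = 6464/(-4940) = 6464*(-1/4940) = -1616/1235 ≈ -1.3085)
Z*y(9, p(-2, 0)) = -1616*(-4 - 5*0)/1235 = -1616*(-4 + 0)/1235 = -1616/1235*(-4) = 6464/1235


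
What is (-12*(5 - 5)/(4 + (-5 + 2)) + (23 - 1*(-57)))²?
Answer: 6400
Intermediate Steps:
(-12*(5 - 5)/(4 + (-5 + 2)) + (23 - 1*(-57)))² = (-0/(4 - 3) + (23 + 57))² = (-0/1 + 80)² = (-0 + 80)² = (-12*0 + 80)² = (0 + 80)² = 80² = 6400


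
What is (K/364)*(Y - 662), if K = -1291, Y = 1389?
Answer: -938557/364 ≈ -2578.5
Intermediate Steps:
(K/364)*(Y - 662) = (-1291/364)*(1389 - 662) = -1291*1/364*727 = -1291/364*727 = -938557/364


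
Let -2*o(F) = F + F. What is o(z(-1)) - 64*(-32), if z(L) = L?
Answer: 2049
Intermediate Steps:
o(F) = -F (o(F) = -(F + F)/2 = -F)
o(z(-1)) - 64*(-32) = -1*(-1) - 64*(-32) = 1 + 2048 = 2049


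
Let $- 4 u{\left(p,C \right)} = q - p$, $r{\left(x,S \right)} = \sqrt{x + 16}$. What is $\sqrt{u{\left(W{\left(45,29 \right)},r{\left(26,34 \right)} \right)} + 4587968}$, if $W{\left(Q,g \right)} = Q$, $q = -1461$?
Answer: $\frac{\sqrt{18353378}}{2} \approx 2142.0$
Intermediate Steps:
$r{\left(x,S \right)} = \sqrt{16 + x}$
$u{\left(p,C \right)} = \frac{1461}{4} + \frac{p}{4}$ ($u{\left(p,C \right)} = - \frac{-1461 - p}{4} = \frac{1461}{4} + \frac{p}{4}$)
$\sqrt{u{\left(W{\left(45,29 \right)},r{\left(26,34 \right)} \right)} + 4587968} = \sqrt{\left(\frac{1461}{4} + \frac{1}{4} \cdot 45\right) + 4587968} = \sqrt{\left(\frac{1461}{4} + \frac{45}{4}\right) + 4587968} = \sqrt{\frac{753}{2} + 4587968} = \sqrt{\frac{9176689}{2}} = \frac{\sqrt{18353378}}{2}$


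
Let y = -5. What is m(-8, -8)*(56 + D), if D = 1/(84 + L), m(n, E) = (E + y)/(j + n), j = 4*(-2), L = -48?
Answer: 26221/576 ≈ 45.523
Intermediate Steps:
j = -8
m(n, E) = (-5 + E)/(-8 + n) (m(n, E) = (E - 5)/(-8 + n) = (-5 + E)/(-8 + n))
D = 1/36 (D = 1/(84 - 48) = 1/36 ≈ 0.027778)
m(-8, -8)*(56 + D) = ((-5 - 8)/(-8 - 8))*(56 + 1/36) = (-13/(-16))*(2017/36) = -1/16*(-13)*(2017/36) = (13/16)*(2017/36) = 26221/576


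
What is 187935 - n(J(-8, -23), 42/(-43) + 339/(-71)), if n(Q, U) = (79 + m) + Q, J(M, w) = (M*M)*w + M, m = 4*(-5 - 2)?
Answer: 189364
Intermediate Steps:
m = -28 (m = 4*(-7) = -28)
J(M, w) = M + w*M**2 (J(M, w) = M**2*w + M = w*M**2 + M = M + w*M**2)
n(Q, U) = 51 + Q (n(Q, U) = (79 - 28) + Q = 51 + Q)
187935 - n(J(-8, -23), 42/(-43) + 339/(-71)) = 187935 - (51 - 8*(1 - 8*(-23))) = 187935 - (51 - 8*(1 + 184)) = 187935 - (51 - 8*185) = 187935 - (51 - 1480) = 187935 - 1*(-1429) = 187935 + 1429 = 189364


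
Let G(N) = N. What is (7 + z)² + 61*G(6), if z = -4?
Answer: 375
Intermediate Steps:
(7 + z)² + 61*G(6) = (7 - 4)² + 61*6 = 3² + 366 = 9 + 366 = 375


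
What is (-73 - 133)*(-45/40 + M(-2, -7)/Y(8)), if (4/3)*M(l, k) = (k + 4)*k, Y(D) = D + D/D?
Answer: -515/4 ≈ -128.75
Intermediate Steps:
Y(D) = 1 + D (Y(D) = D + 1 = 1 + D)
M(l, k) = 3*k*(4 + k)/4 (M(l, k) = 3*((k + 4)*k)/4 = 3*((4 + k)*k)/4 = 3*(k*(4 + k))/4 = 3*k*(4 + k)/4)
(-73 - 133)*(-45/40 + M(-2, -7)/Y(8)) = (-73 - 133)*(-45/40 + ((¾)*(-7)*(4 - 7))/(1 + 8)) = -206*(-45*1/40 + ((¾)*(-7)*(-3))/9) = -206*(-9/8 + (63/4)*(⅑)) = -206*(-9/8 + 7/4) = -206*5/8 = -515/4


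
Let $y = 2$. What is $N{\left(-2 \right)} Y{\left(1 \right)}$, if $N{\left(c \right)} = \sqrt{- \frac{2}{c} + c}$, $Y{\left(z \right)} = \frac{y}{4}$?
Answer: $\frac{i}{2} \approx 0.5 i$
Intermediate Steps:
$Y{\left(z \right)} = \frac{1}{2}$ ($Y{\left(z \right)} = \frac{2}{4} = 2 \cdot \frac{1}{4} = \frac{1}{2}$)
$N{\left(c \right)} = \sqrt{c - \frac{2}{c}}$
$N{\left(-2 \right)} Y{\left(1 \right)} = \sqrt{-2 - \frac{2}{-2}} \cdot \frac{1}{2} = \sqrt{-2 - -1} \cdot \frac{1}{2} = \sqrt{-2 + 1} \cdot \frac{1}{2} = \sqrt{-1} \cdot \frac{1}{2} = i \frac{1}{2} = \frac{i}{2}$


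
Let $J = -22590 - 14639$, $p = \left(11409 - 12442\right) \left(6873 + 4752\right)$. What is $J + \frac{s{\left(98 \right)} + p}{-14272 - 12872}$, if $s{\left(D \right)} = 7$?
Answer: $- \frac{499267679}{13572} \approx -36787.0$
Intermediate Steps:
$p = -12008625$ ($p = \left(-1033\right) 11625 = -12008625$)
$J = -37229$ ($J = -22590 - 14639 = -37229$)
$J + \frac{s{\left(98 \right)} + p}{-14272 - 12872} = -37229 + \frac{7 - 12008625}{-14272 - 12872} = -37229 - \frac{12008618}{-27144} = -37229 - - \frac{6004309}{13572} = -37229 + \frac{6004309}{13572} = - \frac{499267679}{13572}$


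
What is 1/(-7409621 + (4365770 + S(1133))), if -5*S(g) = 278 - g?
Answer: -1/3043680 ≈ -3.2855e-7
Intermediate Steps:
S(g) = -278/5 + g/5 (S(g) = -(278 - g)/5 = -278/5 + g/5)
1/(-7409621 + (4365770 + S(1133))) = 1/(-7409621 + (4365770 + (-278/5 + (1/5)*1133))) = 1/(-7409621 + (4365770 + (-278/5 + 1133/5))) = 1/(-7409621 + (4365770 + 171)) = 1/(-7409621 + 4365941) = 1/(-3043680) = -1/3043680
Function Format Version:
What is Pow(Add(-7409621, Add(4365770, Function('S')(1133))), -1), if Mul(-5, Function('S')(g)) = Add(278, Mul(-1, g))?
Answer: Rational(-1, 3043680) ≈ -3.2855e-7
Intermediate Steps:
Function('S')(g) = Add(Rational(-278, 5), Mul(Rational(1, 5), g)) (Function('S')(g) = Mul(Rational(-1, 5), Add(278, Mul(-1, g))) = Add(Rational(-278, 5), Mul(Rational(1, 5), g)))
Pow(Add(-7409621, Add(4365770, Function('S')(1133))), -1) = Pow(Add(-7409621, Add(4365770, Add(Rational(-278, 5), Mul(Rational(1, 5), 1133)))), -1) = Pow(Add(-7409621, Add(4365770, Add(Rational(-278, 5), Rational(1133, 5)))), -1) = Pow(Add(-7409621, Add(4365770, 171)), -1) = Pow(Add(-7409621, 4365941), -1) = Pow(-3043680, -1) = Rational(-1, 3043680)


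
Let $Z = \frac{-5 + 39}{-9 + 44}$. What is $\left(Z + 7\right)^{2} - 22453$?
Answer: $- \frac{27427084}{1225} \approx -22389.0$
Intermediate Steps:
$Z = \frac{34}{35} \approx 0.97143$
$\left(Z + 7\right)^{2} - 22453 = \left(\frac{34}{35} + 7\right)^{2} - 22453 = \left(\frac{279}{35}\right)^{2} - 22453 = \frac{77841}{1225} - 22453 = - \frac{27427084}{1225}$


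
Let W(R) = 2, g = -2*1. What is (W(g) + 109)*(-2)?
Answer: -222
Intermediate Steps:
g = -2
(W(g) + 109)*(-2) = (2 + 109)*(-2) = 111*(-2) = -222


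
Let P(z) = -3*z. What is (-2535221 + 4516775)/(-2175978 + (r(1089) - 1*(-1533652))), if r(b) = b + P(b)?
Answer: -58281/18956 ≈ -3.0745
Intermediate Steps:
r(b) = -2*b (r(b) = b - 3*b = -2*b)
(-2535221 + 4516775)/(-2175978 + (r(1089) - 1*(-1533652))) = (-2535221 + 4516775)/(-2175978 + (-2*1089 - 1*(-1533652))) = 1981554/(-2175978 + (-2178 + 1533652)) = 1981554/(-2175978 + 1531474) = 1981554/(-644504) = 1981554*(-1/644504) = -58281/18956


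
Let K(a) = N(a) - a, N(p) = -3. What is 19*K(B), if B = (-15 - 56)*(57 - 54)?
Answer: 3990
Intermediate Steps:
B = -213 (B = -71*3 = -213)
K(a) = -3 - a
19*K(B) = 19*(-3 - 1*(-213)) = 19*(-3 + 213) = 19*210 = 3990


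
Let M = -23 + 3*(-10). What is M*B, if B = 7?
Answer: -371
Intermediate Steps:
M = -53 (M = -23 - 30 = -53)
M*B = -53*7 = -371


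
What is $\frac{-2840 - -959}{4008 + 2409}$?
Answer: $- \frac{209}{713} \approx -0.29313$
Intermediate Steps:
$\frac{-2840 - -959}{4008 + 2409} = \frac{-2840 + \left(-508 + 1467\right)}{6417} = \left(-2840 + 959\right) \frac{1}{6417} = \left(-1881\right) \frac{1}{6417} = - \frac{209}{713}$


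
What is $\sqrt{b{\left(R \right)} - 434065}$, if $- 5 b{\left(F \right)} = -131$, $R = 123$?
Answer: $\frac{i \sqrt{10850970}}{5} \approx 658.82 i$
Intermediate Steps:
$b{\left(F \right)} = \frac{131}{5}$ ($b{\left(F \right)} = \left(- \frac{1}{5}\right) \left(-131\right) = \frac{131}{5}$)
$\sqrt{b{\left(R \right)} - 434065} = \sqrt{\frac{131}{5} - 434065} = \sqrt{- \frac{2170194}{5}} = \frac{i \sqrt{10850970}}{5}$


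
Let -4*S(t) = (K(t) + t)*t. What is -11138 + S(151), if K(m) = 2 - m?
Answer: -22427/2 ≈ -11214.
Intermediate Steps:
S(t) = -t/2 (S(t) = -((2 - t) + t)*t/4 = -t/2)
-11138 + S(151) = -11138 - ½*151 = -11138 - 151/2 = -22427/2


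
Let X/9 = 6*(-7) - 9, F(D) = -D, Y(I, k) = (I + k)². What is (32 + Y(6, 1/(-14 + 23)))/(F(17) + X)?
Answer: -5617/38556 ≈ -0.14568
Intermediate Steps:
X = -459 (X = 9*(6*(-7) - 9) = 9*(-42 - 9) = 9*(-51) = -459)
(32 + Y(6, 1/(-14 + 23)))/(F(17) + X) = (32 + (6 + 1/(-14 + 23))²)/(-1*17 - 459) = (32 + (6 + 1/9)²)/(-17 - 459) = (32 + (6 + ⅑)²)/(-476) = (32 + (55/9)²)*(-1/476) = (32 + 3025/81)*(-1/476) = (5617/81)*(-1/476) = -5617/38556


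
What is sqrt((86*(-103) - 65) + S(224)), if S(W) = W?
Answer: I*sqrt(8699) ≈ 93.268*I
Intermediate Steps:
sqrt((86*(-103) - 65) + S(224)) = sqrt((86*(-103) - 65) + 224) = sqrt((-8858 - 65) + 224) = sqrt(-8923 + 224) = sqrt(-8699) = I*sqrt(8699)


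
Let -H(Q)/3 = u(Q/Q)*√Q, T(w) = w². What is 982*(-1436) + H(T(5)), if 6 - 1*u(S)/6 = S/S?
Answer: -1410602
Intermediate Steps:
u(S) = 30 (u(S) = 36 - 6*S/S = 36 - 6*1 = 36 - 6 = 30)
H(Q) = -90*√Q
982*(-1436) + H(T(5)) = 982*(-1436) - 90*√(5²) = -1410152 - 90*√25 = -1410152 - 90*5 = -1410152 - 450 = -1410602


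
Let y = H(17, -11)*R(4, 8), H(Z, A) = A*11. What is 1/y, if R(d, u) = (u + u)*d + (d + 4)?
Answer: -1/8712 ≈ -0.00011478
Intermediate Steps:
H(Z, A) = 11*A
R(d, u) = 4 + d + 2*d*u (R(d, u) = (2*u)*d + (4 + d) = 2*d*u + (4 + d) = 4 + d + 2*d*u)
y = -8712 (y = (11*(-11))*(4 + 4 + 2*4*8) = -121*(4 + 4 + 64) = -121*72 = -8712)
1/y = 1/(-8712) = -1/8712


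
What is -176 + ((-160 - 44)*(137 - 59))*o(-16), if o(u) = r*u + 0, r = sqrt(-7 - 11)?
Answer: -176 + 763776*I*sqrt(2) ≈ -176.0 + 1.0801e+6*I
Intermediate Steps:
r = 3*I*sqrt(2) (r = sqrt(-18) = 3*I*sqrt(2) ≈ 4.2426*I)
o(u) = 3*I*u*sqrt(2) (o(u) = (3*I*sqrt(2))*u + 0 = 3*I*u*sqrt(2) + 0 = 3*I*u*sqrt(2))
-176 + ((-160 - 44)*(137 - 59))*o(-16) = -176 + ((-160 - 44)*(137 - 59))*(3*I*(-16)*sqrt(2)) = -176 + (-204*78)*(-48*I*sqrt(2)) = -176 - (-763776)*I*sqrt(2) = -176 + 763776*I*sqrt(2)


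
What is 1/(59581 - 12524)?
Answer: 1/47057 ≈ 2.1251e-5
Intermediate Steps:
1/(59581 - 12524) = 1/47057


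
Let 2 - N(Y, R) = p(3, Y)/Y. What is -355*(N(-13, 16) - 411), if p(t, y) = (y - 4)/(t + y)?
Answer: 3773863/26 ≈ 1.4515e+5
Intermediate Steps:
p(t, y) = (-4 + y)/(t + y)
N(Y, R) = 2 - (-4 + Y)/(Y*(3 + Y)) (N(Y, R) = 2 - (-4 + Y)/(3 + Y)/Y = 2 - (-4 + Y)/(Y*(3 + Y)))
-355*(N(-13, 16) - 411) = -355*((4 - 1*(-13) + 2*(-13)*(3 - 13))/((-13)*(3 - 13)) - 411) = -355*(-1/13*(4 + 13 + 2*(-13)*(-10))/(-10) - 411) = -355*(-1/13*(-⅒)*(4 + 13 + 260) - 411) = -355*(-1/13*(-⅒)*277 - 411) = -355*(277/130 - 411) = -355*(-53153/130) = 3773863/26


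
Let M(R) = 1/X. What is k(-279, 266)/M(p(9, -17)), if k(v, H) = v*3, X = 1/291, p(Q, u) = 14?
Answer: -279/97 ≈ -2.8763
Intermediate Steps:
X = 1/291 ≈ 0.0034364
k(v, H) = 3*v
M(R) = 291 (M(R) = 1/(1/291) = 291)
k(-279, 266)/M(p(9, -17)) = (3*(-279))/291 = -837*1/291 = -279/97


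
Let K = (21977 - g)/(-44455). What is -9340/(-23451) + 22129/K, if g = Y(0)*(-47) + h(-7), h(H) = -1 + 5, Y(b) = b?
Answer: -23069591614625/515288823 ≈ -44770.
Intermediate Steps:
h(H) = 4
g = 4 (g = 0*(-47) + 4 = 0 + 4 = 4)
K = -21973/44455 (K = (21977 - 1*4)/(-44455) = (21977 - 4)*(-1/44455) = 21973*(-1/44455) = -21973/44455 ≈ -0.49428)
-9340/(-23451) + 22129/K = -9340/(-23451) + 22129/(-21973/44455) = -9340*(-1/23451) + 22129*(-44455/21973) = 9340/23451 - 983744695/21973 = -23069591614625/515288823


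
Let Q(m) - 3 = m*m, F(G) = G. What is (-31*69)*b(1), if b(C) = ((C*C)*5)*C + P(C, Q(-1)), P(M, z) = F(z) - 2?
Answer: -14973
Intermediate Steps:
Q(m) = 3 + m**2 (Q(m) = 3 + m*m = 3 + m**2)
P(M, z) = -2 + z (P(M, z) = z - 2 = -2 + z)
b(C) = 2 + 5*C**3 (b(C) = ((C*C)*5)*C + (-2 + (3 + (-1)**2)) = (C**2*5)*C + (-2 + (3 + 1)) = (5*C**2)*C + (-2 + 4) = 5*C**3 + 2 = 2 + 5*C**3)
(-31*69)*b(1) = (-31*69)*(2 + 5*1**3) = -2139*(2 + 5*1) = -2139*(2 + 5) = -2139*7 = -14973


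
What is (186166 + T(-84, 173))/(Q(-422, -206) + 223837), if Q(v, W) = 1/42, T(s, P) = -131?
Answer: 1562694/1880231 ≈ 0.83112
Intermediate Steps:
Q(v, W) = 1/42
(186166 + T(-84, 173))/(Q(-422, -206) + 223837) = (186166 - 131)/(1/42 + 223837) = 186035/(9401155/42) = 186035*(42/9401155) = 1562694/1880231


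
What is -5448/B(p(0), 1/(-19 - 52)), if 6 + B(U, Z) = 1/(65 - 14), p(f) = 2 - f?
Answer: 277848/305 ≈ 910.98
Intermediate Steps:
B(U, Z) = -305/51 (B(U, Z) = -6 + 1/(65 - 14) = -6 + 1/51 = -305/51)
-5448/B(p(0), 1/(-19 - 52)) = -5448/(-305/51) = -5448*(-51/305) = 277848/305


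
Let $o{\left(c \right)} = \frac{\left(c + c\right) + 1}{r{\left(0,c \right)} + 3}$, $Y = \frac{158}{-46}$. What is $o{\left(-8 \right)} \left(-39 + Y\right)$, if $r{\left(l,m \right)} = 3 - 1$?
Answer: $\frac{2928}{23} \approx 127.3$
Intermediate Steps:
$Y = - \frac{79}{23}$ ($Y = 158 \left(- \frac{1}{46}\right) = - \frac{79}{23} \approx -3.4348$)
$r{\left(l,m \right)} = 2$ ($r{\left(l,m \right)} = 3 - 1 = 2$)
$o{\left(c \right)} = \frac{1}{5} + \frac{2 c}{5}$ ($o{\left(c \right)} = \frac{\left(c + c\right) + 1}{2 + 3} = \frac{2 c + 1}{5} = \left(1 + 2 c\right) \frac{1}{5} = \frac{1}{5} + \frac{2 c}{5}$)
$o{\left(-8 \right)} \left(-39 + Y\right) = \left(\frac{1}{5} + \frac{2}{5} \left(-8\right)\right) \left(-39 - \frac{79}{23}\right) = \left(\frac{1}{5} - \frac{16}{5}\right) \left(- \frac{976}{23}\right) = \left(-3\right) \left(- \frac{976}{23}\right) = \frac{2928}{23}$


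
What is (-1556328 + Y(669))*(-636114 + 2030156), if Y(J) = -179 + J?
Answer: -2168903517196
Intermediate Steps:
(-1556328 + Y(669))*(-636114 + 2030156) = (-1556328 + (-179 + 669))*(-636114 + 2030156) = (-1556328 + 490)*1394042 = -1555838*1394042 = -2168903517196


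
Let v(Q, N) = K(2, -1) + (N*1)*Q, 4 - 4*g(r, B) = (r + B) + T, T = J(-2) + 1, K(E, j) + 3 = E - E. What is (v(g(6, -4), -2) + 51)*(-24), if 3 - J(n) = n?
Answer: -1200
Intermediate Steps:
J(n) = 3 - n
K(E, j) = -3 (K(E, j) = -3 + (E - E) = -3 + 0 = -3)
T = 6 (T = (3 - 1*(-2)) + 1 = (3 + 2) + 1 = 5 + 1 = 6)
g(r, B) = -½ - B/4 - r/4 (g(r, B) = 1 - ((r + B) + 6)/4 = 1 - ((B + r) + 6)/4 = 1 - (6 + B + r)/4 = 1 + (-3/2 - B/4 - r/4) = -½ - B/4 - r/4)
v(Q, N) = -3 + N*Q (v(Q, N) = -3 + (N*1)*Q = -3 + N*Q)
(v(g(6, -4), -2) + 51)*(-24) = ((-3 - 2*(-½ - ¼*(-4) - ¼*6)) + 51)*(-24) = ((-3 - 2*(-½ + 1 - 3/2)) + 51)*(-24) = ((-3 - 2*(-1)) + 51)*(-24) = ((-3 + 2) + 51)*(-24) = (-1 + 51)*(-24) = 50*(-24) = -1200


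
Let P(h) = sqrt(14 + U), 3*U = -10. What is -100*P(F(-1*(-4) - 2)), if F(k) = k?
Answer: -400*sqrt(6)/3 ≈ -326.60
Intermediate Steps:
U = -10/3 (U = (1/3)*(-10) = -10/3 ≈ -3.3333)
P(h) = 4*sqrt(6)/3 (P(h) = sqrt(14 - 10/3) = sqrt(32/3) = 4*sqrt(6)/3)
-100*P(F(-1*(-4) - 2)) = -400*sqrt(6)/3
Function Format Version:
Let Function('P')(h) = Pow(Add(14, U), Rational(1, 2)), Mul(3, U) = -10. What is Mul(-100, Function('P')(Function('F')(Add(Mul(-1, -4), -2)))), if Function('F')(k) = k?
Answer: Mul(Rational(-400, 3), Pow(6, Rational(1, 2))) ≈ -326.60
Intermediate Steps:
U = Rational(-10, 3) (U = Mul(Rational(1, 3), -10) = Rational(-10, 3) ≈ -3.3333)
Function('P')(h) = Mul(Rational(4, 3), Pow(6, Rational(1, 2))) (Function('P')(h) = Pow(Add(14, Rational(-10, 3)), Rational(1, 2)) = Pow(Rational(32, 3), Rational(1, 2)) = Mul(Rational(4, 3), Pow(6, Rational(1, 2))))
Mul(-100, Function('P')(Function('F')(Add(Mul(-1, -4), -2)))) = Mul(-100, Mul(Rational(4, 3), Pow(6, Rational(1, 2)))) = Mul(Rational(-400, 3), Pow(6, Rational(1, 2)))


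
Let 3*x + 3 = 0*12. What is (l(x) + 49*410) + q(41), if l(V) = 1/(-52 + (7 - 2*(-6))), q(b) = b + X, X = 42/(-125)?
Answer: 83038864/4125 ≈ 20131.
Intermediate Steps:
X = -42/125 (X = 42*(-1/125) = -42/125 ≈ -0.33600)
x = -1 (x = -1 + (0*12)/3 = -1 + (⅓)*0 = -1 + 0 = -1)
q(b) = -42/125 + b (q(b) = b - 42/125 = -42/125 + b)
l(V) = -1/33 (l(V) = 1/(-52 + (7 + 12)) = 1/(-52 + 19) = 1/(-33) = -1/33)
(l(x) + 49*410) + q(41) = (-1/33 + 49*410) + (-42/125 + 41) = (-1/33 + 20090) + 5083/125 = 662969/33 + 5083/125 = 83038864/4125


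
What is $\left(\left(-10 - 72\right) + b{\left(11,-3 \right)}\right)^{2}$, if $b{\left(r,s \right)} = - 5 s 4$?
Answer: $484$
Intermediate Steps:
$b{\left(r,s \right)} = - 20 s$
$\left(\left(-10 - 72\right) + b{\left(11,-3 \right)}\right)^{2} = \left(\left(-10 - 72\right) - -60\right)^{2} = \left(-82 + 60\right)^{2} = \left(-22\right)^{2} = 484$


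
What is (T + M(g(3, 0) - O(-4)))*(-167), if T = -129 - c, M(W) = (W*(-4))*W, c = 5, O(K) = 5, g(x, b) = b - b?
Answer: 39078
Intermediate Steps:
g(x, b) = 0
M(W) = -4*W² (M(W) = (-4*W)*W = -4*W²)
T = -134 (T = -129 - 1*5 = -129 - 5 = -134)
(T + M(g(3, 0) - O(-4)))*(-167) = (-134 - 4*(0 - 1*5)²)*(-167) = (-134 - 4*(0 - 5)²)*(-167) = (-134 - 4*(-5)²)*(-167) = (-134 - 4*25)*(-167) = (-134 - 100)*(-167) = -234*(-167) = 39078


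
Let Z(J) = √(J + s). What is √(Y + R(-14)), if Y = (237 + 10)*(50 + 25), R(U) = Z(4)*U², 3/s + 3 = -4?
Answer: √(18525 + 140*√7) ≈ 137.46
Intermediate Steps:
s = -3/7 (s = 3/(-3 - 4) = 3/(-7) = 3*(-⅐) = -3/7 ≈ -0.42857)
Z(J) = √(-3/7 + J) (Z(J) = √(J - 3/7) = √(-3/7 + J))
R(U) = 5*√7*U²/7 (R(U) = (√(-21 + 49*4)/7)*U² = (√(-21 + 196)/7)*U² = (√175/7)*U² = ((5*√7)/7)*U² = (5*√7/7)*U² = 5*√7*U²/7)
Y = 18525 (Y = 247*75 = 18525)
√(Y + R(-14)) = √(18525 + (5/7)*√7*(-14)²) = √(18525 + (5/7)*√7*196) = √(18525 + 140*√7)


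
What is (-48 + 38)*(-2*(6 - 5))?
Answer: 20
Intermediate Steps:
(-48 + 38)*(-2*(6 - 5)) = -(-20) = -10*(-2) = 20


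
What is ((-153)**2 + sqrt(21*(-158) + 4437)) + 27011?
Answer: 50420 + sqrt(1119) ≈ 50453.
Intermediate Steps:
((-153)**2 + sqrt(21*(-158) + 4437)) + 27011 = (23409 + sqrt(-3318 + 4437)) + 27011 = (23409 + sqrt(1119)) + 27011 = 50420 + sqrt(1119)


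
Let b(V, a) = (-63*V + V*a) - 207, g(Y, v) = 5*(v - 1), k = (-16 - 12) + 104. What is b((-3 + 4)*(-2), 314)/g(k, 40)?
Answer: -709/195 ≈ -3.6359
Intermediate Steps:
k = 76 (k = -28 + 104 = 76)
g(Y, v) = -5 + 5*v (g(Y, v) = 5*(-1 + v) = -5 + 5*v)
b(V, a) = -207 - 63*V + V*a
b((-3 + 4)*(-2), 314)/g(k, 40) = (-207 - 63*(-3 + 4)*(-2) + ((-3 + 4)*(-2))*314)/(-5 + 5*40) = (-207 - 63*(-2) + (1*(-2))*314)/(-5 + 200) = (-207 - 63*(-2) - 2*314)/195 = (-207 + 126 - 628)*(1/195) = -709*1/195 = -709/195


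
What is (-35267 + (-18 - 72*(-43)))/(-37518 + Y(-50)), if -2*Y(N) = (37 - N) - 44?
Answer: 64378/75079 ≈ 0.85747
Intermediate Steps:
Y(N) = 7/2 + N/2 (Y(N) = -((37 - N) - 44)/2 = -(-7 - N)/2 = 7/2 + N/2)
(-35267 + (-18 - 72*(-43)))/(-37518 + Y(-50)) = (-35267 + (-18 - 72*(-43)))/(-37518 + (7/2 + (1/2)*(-50))) = (-35267 + (-18 + 3096))/(-37518 + (7/2 - 25)) = (-35267 + 3078)/(-37518 - 43/2) = -32189/(-75079/2) = -32189*(-2/75079) = 64378/75079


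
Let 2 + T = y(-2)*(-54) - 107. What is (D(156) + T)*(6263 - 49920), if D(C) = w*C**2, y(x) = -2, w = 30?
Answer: -31873058903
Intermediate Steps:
D(C) = 30*C**2
T = -1 (T = -2 + (-2*(-54) - 107) = -2 + (108 - 107) = -2 + 1 = -1)
(D(156) + T)*(6263 - 49920) = (30*156**2 - 1)*(6263 - 49920) = (30*24336 - 1)*(-43657) = (730080 - 1)*(-43657) = 730079*(-43657) = -31873058903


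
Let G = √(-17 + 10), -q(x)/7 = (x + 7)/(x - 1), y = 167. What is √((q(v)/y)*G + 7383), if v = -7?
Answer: √7383 ≈ 85.924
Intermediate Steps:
q(x) = -7*(7 + x)/(-1 + x) (q(x) = -7*(x + 7)/(x - 1) = -7*(7 + x)/(-1 + x))
G = I*√7 (G = √(-7) = I*√7 ≈ 2.6458*I)
√((q(v)/y)*G + 7383) = √(((7*(-7 - 1*(-7))/(-1 - 7))/167)*(I*√7) + 7383) = √(((7*(-7 + 7)/(-8))*(1/167))*(I*√7) + 7383) = √(((7*(-⅛)*0)*(1/167))*(I*√7) + 7383) = √((0*(1/167))*(I*√7) + 7383) = √(0*(I*√7) + 7383) = √(0 + 7383) = √7383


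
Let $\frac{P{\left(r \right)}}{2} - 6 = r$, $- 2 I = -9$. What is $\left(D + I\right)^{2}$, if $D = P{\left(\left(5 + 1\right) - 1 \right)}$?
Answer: $\frac{2809}{4} \approx 702.25$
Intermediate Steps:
$I = \frac{9}{2}$ ($I = \left(- \frac{1}{2}\right) \left(-9\right) = \frac{9}{2} \approx 4.5$)
$P{\left(r \right)} = 12 + 2 r$
$D = 22$ ($D = 12 + 2 \left(\left(5 + 1\right) - 1\right) = 12 + 2 \left(6 - 1\right) = 12 + 2 \cdot 5 = 12 + 10 = 22$)
$\left(D + I\right)^{2} = \left(22 + \frac{9}{2}\right)^{2} = \left(\frac{53}{2}\right)^{2} = \frac{2809}{4}$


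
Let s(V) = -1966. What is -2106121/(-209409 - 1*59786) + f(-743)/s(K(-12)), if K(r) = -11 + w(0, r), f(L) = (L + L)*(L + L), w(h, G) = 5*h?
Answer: -295147344167/264618685 ≈ -1115.4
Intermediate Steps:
f(L) = 4*L² (f(L) = (2*L)*(2*L) = 4*L²)
K(r) = -11 (K(r) = -11 + 5*0 = -11 + 0 = -11)
-2106121/(-209409 - 1*59786) + f(-743)/s(K(-12)) = -2106121/(-209409 - 1*59786) + (4*(-743)²)/(-1966) = -2106121/(-209409 - 59786) + (4*552049)*(-1/1966) = -2106121/(-269195) + 2208196*(-1/1966) = -2106121*(-1/269195) - 1104098/983 = 2106121/269195 - 1104098/983 = -295147344167/264618685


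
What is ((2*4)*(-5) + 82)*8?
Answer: 336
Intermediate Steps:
((2*4)*(-5) + 82)*8 = (8*(-5) + 82)*8 = (-40 + 82)*8 = 42*8 = 336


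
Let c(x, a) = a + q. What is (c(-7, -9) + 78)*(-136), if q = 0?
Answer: -9384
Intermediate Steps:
c(x, a) = a (c(x, a) = a + 0 = a)
(c(-7, -9) + 78)*(-136) = (-9 + 78)*(-136) = 69*(-136) = -9384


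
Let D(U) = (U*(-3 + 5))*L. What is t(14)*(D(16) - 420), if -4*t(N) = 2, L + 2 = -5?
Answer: 322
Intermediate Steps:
L = -7 (L = -2 - 5 = -7)
t(N) = -½ (t(N) = -¼*2 = -½)
D(U) = -14*U (D(U) = (U*(-3 + 5))*(-7) = (U*2)*(-7) = (2*U)*(-7) = -14*U)
t(14)*(D(16) - 420) = -(-14*16 - 420)/2 = -(-224 - 420)/2 = -½*(-644) = 322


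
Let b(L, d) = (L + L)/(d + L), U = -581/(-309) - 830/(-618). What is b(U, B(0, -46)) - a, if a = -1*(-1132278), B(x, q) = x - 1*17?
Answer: -1606703146/1419 ≈ -1.1323e+6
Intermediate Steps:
B(x, q) = -17 + x (B(x, q) = x - 17 = -17 + x)
U = 332/103 (U = -581*(-1/309) - 830*(-1/618) = 581/309 + 415/309 = 332/103 ≈ 3.2233)
b(L, d) = 2*L/(L + d) (b(L, d) = (2*L)/(L + d) = 2*L/(L + d))
a = 1132278
b(U, B(0, -46)) - a = 2*(332/103)/(332/103 + (-17 + 0)) - 1*1132278 = 2*(332/103)/(332/103 - 17) - 1132278 = 2*(332/103)/(-1419/103) - 1132278 = 2*(332/103)*(-103/1419) - 1132278 = -664/1419 - 1132278 = -1606703146/1419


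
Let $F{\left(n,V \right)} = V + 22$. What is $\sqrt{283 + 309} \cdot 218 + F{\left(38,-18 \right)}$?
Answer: $4 + 872 \sqrt{37} \approx 5308.2$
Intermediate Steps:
$F{\left(n,V \right)} = 22 + V$
$\sqrt{283 + 309} \cdot 218 + F{\left(38,-18 \right)} = \sqrt{283 + 309} \cdot 218 + \left(22 - 18\right) = \sqrt{592} \cdot 218 + 4 = 4 \sqrt{37} \cdot 218 + 4 = 872 \sqrt{37} + 4 = 4 + 872 \sqrt{37}$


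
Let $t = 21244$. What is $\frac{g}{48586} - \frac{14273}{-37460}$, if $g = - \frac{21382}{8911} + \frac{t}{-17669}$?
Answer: $\frac{54582110396012291}{143280582226683020} \approx 0.38095$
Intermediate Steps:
$g = - \frac{567103842}{157448459}$ ($g = - \frac{21382}{8911} + \frac{21244}{-17669} = \left(-21382\right) \frac{1}{8911} + 21244 \left(- \frac{1}{17669}\right) = - \frac{21382}{8911} - \frac{21244}{17669} = - \frac{567103842}{157448459} \approx -3.6018$)
$\frac{g}{48586} - \frac{14273}{-37460} = - \frac{567103842}{157448459 \cdot 48586} - \frac{14273}{-37460} = \left(- \frac{567103842}{157448459}\right) \frac{1}{48586} - - \frac{14273}{37460} = - \frac{283551921}{3824895414487} + \frac{14273}{37460} = \frac{54582110396012291}{143280582226683020}$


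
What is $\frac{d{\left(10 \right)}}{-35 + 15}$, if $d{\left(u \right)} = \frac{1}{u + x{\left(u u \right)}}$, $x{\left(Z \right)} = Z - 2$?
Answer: $- \frac{1}{2160} \approx -0.00046296$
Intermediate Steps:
$x{\left(Z \right)} = -2 + Z$ ($x{\left(Z \right)} = Z - 2 = -2 + Z$)
$d{\left(u \right)} = \frac{1}{-2 + u + u^{2}}$ ($d{\left(u \right)} = \frac{1}{u + \left(-2 + u u\right)} = \frac{1}{u + \left(-2 + u^{2}\right)} = \frac{1}{-2 + u + u^{2}}$)
$\frac{d{\left(10 \right)}}{-35 + 15} = \frac{1}{\left(-2 + 10 + 10^{2}\right) \left(-35 + 15\right)} = \frac{1}{\left(-2 + 10 + 100\right) \left(-20\right)} = \frac{1}{108} \left(- \frac{1}{20}\right) = - \frac{1}{2160}$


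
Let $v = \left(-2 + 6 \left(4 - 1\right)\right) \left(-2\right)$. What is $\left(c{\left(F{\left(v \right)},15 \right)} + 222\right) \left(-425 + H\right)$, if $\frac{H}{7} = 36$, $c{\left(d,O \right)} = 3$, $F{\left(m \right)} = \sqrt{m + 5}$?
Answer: $-38925$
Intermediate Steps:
$v = -32$ ($v = \left(-2 + 6 \cdot 3\right) \left(-2\right) = \left(-2 + 18\right) \left(-2\right) = 16 \left(-2\right) = -32$)
$F{\left(m \right)} = \sqrt{5 + m}$
$H = 252$ ($H = 7 \cdot 36 = 252$)
$\left(c{\left(F{\left(v \right)},15 \right)} + 222\right) \left(-425 + H\right) = \left(3 + 222\right) \left(-425 + 252\right) = 225 \left(-173\right) = -38925$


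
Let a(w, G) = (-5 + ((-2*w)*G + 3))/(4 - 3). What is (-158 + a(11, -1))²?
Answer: 19044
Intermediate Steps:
a(w, G) = -2 - 2*G*w (a(w, G) = (-5 + (-2*G*w + 3))/1 = (-5 + (3 - 2*G*w))*1 = (-2 - 2*G*w)*1 = -2 - 2*G*w)
(-158 + a(11, -1))² = (-158 + (-2 - 2*(-1)*11))² = (-158 + (-2 + 22))² = (-158 + 20)² = (-138)² = 19044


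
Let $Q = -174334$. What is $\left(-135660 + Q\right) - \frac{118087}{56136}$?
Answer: $- \frac{17401941271}{56136} \approx -3.1 \cdot 10^{5}$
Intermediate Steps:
$\left(-135660 + Q\right) - \frac{118087}{56136} = \left(-135660 - 174334\right) - \frac{118087}{56136} = -309994 - \frac{118087}{56136} = - \frac{17401941271}{56136}$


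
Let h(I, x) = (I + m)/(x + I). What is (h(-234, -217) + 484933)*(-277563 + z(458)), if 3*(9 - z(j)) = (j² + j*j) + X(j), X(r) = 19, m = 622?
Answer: -91287870586185/451 ≈ -2.0241e+11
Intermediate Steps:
z(j) = 8/3 - 2*j²/3 (z(j) = 9 - ((j² + j*j) + 19)/3 = 9 - ((j² + j²) + 19)/3 = 9 - (2*j² + 19)/3 = 9 - (19 + 2*j²)/3 = 9 + (-19/3 - 2*j²/3) = 8/3 - 2*j²/3)
h(I, x) = (622 + I)/(I + x) (h(I, x) = (I + 622)/(x + I) = (622 + I)/(I + x))
(h(-234, -217) + 484933)*(-277563 + z(458)) = ((622 - 234)/(-234 - 217) + 484933)*(-277563 + (8/3 - ⅔*458²)) = (388/(-451) + 484933)*(-277563 + (8/3 - ⅔*209764)) = (-1/451*388 + 484933)*(-277563 + (8/3 - 419528/3)) = (-388/451 + 484933)*(-277563 - 139840) = (218704395/451)*(-417403) = -91287870586185/451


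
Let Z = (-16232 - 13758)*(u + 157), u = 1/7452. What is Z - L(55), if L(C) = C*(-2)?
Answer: -17543215315/3726 ≈ -4.7083e+6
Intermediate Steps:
u = 1/7452 ≈ 0.00013419
L(C) = -2*C
Z = -17543625175/3726 (Z = (-16232 - 13758)*(1/7452 + 157) = -29990*1169965/7452 = -17543625175/3726 ≈ -4.7084e+6)
Z - L(55) = -17543625175/3726 - (-2)*55 = -17543625175/3726 - 1*(-110) = -17543625175/3726 + 110 = -17543215315/3726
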